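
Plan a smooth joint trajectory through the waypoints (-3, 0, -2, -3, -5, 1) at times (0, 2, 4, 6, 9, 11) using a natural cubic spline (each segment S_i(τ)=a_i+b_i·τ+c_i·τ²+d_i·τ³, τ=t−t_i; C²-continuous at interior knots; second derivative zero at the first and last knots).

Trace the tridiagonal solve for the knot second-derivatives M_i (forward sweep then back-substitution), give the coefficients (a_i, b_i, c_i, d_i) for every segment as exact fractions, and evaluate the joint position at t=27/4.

  seg 0: a=-3 b=1715/771 c=0 d=-1117/6168
  seg 1: a=0 b=79/1542 c=-1117/1028 d=865/3084
  seg 2: a=-2 b=-1433/1542 c=613/1028 d=-1177/6168
  seg 3: a=-3 b=-643/771 c=-141/257 d=466/2313
  seg 4: a=-5 b=1013/771 c=325/257 d=-325/1542
S(27/4) = -31655/8224

Δ: Δ0=3/2, Δ1=-1, Δ2=-1/2, Δ3=-2/3, Δ4=3
row 1: diag=8, rhs=-15; c'=1/4, d'=-15/8
row 2: denom=8−2·1/4=15/2; d'=(3−2·-15/8)/(15/2)=9/10
row 3: denom=10−2·4/15=142/15; d'=(-1−2·9/10)/(142/15)=-21/71
row 4: denom=10−3·45/142=1285/142; d'=(22−3·-21/71)/(1285/142)=650/257
back: M4=650/257
back: M3=-21/71−45/142·650/257=-282/257
back: M2=9/10−4/15·-282/257=613/514
back: M1=-15/8−1/4·613/514=-1117/514
M: M0=0, M1=-1117/514, M2=613/514, M3=-282/257, M4=650/257, M5=0
seg 0: a=-3, c=M0/2=0, d=(M1−M0)/(6·2)=-1117/6168, b=Δ0−h0·(2M0+M1)/6=1715/771
seg 1: a=0, c=M1/2=-1117/1028, d=(M2−M1)/(6·2)=865/3084, b=Δ1−h1·(2M1+M2)/6=79/1542
seg 2: a=-2, c=M2/2=613/1028, d=(M3−M2)/(6·2)=-1177/6168, b=Δ2−h2·(2M2+M3)/6=-1433/1542
seg 3: a=-3, c=M3/2=-141/257, d=(M4−M3)/(6·3)=466/2313, b=Δ3−h3·(2M3+M4)/6=-643/771
seg 4: a=-5, c=M4/2=325/257, d=(M5−M4)/(6·2)=-325/1542, b=Δ4−h4·(2M4+M5)/6=1013/771
t_q=27/4 → seg 3, τ=3/4; S=-3+-643/771·τ+-141/257·τ²+466/2313·τ³=-31655/8224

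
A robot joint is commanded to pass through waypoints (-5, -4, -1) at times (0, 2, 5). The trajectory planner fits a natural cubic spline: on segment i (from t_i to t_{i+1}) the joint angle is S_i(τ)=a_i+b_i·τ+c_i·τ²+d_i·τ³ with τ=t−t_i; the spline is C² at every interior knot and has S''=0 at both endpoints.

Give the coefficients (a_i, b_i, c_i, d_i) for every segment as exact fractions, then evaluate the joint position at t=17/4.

  seg 0: a=-5 b=2/5 c=0 d=1/40
  seg 1: a=-4 b=7/10 c=3/20 d=-1/60
S(17/4) = -475/256

Δ: Δ0=1/2, Δ1=1
row 1: diag=10, rhs=3; c'=3/10, d'=3/10
back: M1=3/10
M: M0=0, M1=3/10, M2=0
seg 0: a=-5, c=M0/2=0, d=(M1−M0)/(6·2)=1/40, b=Δ0−h0·(2M0+M1)/6=2/5
seg 1: a=-4, c=M1/2=3/20, d=(M2−M1)/(6·3)=-1/60, b=Δ1−h1·(2M1+M2)/6=7/10
t_q=17/4 → seg 1, τ=9/4; S=-4+7/10·τ+3/20·τ²+-1/60·τ³=-475/256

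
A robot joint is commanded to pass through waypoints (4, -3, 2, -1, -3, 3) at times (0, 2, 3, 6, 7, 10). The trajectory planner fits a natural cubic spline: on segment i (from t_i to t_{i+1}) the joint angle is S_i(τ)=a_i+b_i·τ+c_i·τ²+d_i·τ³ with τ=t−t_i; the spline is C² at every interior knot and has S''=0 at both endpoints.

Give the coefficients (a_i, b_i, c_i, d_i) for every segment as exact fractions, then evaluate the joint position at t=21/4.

Δ: Δ0=-7/2, Δ1=5, Δ2=-1, Δ3=-2, Δ4=2
row 1: diag=6, rhs=51; c'=1/6, d'=17/2
row 2: denom=8−1·1/6=47/6; d'=(-36−1·17/2)/(47/6)=-267/47
row 3: denom=8−3·18/47=322/47; d'=(-6−3·-267/47)/(322/47)=519/322
row 4: denom=8−1·47/322=2529/322; d'=(24−1·519/322)/(2529/322)=801/281
back: M4=801/281
back: M3=519/322−47/322·801/281=336/281
back: M2=-267/47−18/47·336/281=-1725/281
back: M1=17/2−1/6·-1725/281=2676/281
M: M0=0, M1=2676/281, M2=-1725/281, M3=336/281, M4=801/281, M5=0
seg 0: a=4, c=M0/2=0, d=(M1−M0)/(6·2)=223/281, b=Δ0−h0·(2M0+M1)/6=-3751/562
seg 1: a=-3, c=M1/2=1338/281, d=(M2−M1)/(6·1)=-1467/562, b=Δ1−h1·(2M1+M2)/6=1601/562
seg 2: a=2, c=M2/2=-1725/562, d=(M3−M2)/(6·3)=229/562, b=Δ2−h2·(2M2+M3)/6=1276/281
seg 3: a=-1, c=M3/2=168/281, d=(M4−M3)/(6·1)=155/562, b=Δ3−h3·(2M3+M4)/6=-1615/562
seg 4: a=-3, c=M4/2=801/562, d=(M5−M4)/(6·3)=-89/562, b=Δ4−h4·(2M4+M5)/6=-239/281
t_q=21/4 → seg 2, τ=9/4; S=2+1276/281·τ+-1725/562·τ²+229/562·τ³=47465/35968

  seg 0: a=4 b=-3751/562 c=0 d=223/281
  seg 1: a=-3 b=1601/562 c=1338/281 d=-1467/562
  seg 2: a=2 b=1276/281 c=-1725/562 d=229/562
  seg 3: a=-1 b=-1615/562 c=168/281 d=155/562
  seg 4: a=-3 b=-239/281 c=801/562 d=-89/562
S(21/4) = 47465/35968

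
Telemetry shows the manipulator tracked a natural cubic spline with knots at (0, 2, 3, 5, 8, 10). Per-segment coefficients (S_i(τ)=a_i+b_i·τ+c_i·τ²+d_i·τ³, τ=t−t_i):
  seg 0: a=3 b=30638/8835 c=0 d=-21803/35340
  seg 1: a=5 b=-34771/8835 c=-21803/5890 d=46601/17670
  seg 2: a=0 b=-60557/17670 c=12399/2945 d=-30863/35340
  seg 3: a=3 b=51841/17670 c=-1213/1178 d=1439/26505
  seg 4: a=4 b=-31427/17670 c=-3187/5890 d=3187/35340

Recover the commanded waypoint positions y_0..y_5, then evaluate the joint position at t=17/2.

y_0=3 y_1=5 y_2=0 y_3=3 y_4=4 y_5=-1
S(17/2) = 281469/94240

y_0 = S_0(0) = a_0 = 3
y_1 = S_1(0) = a_1 = 5
y_2 = S_2(0) = a_2 = 0
y_3 = S_3(0) = a_3 = 3
y_4 = S_4(0) = a_4 = 4
y_5 = S_4(2) = -1
t_q=17/2 is in segment 4 (τ=1/2); S_4(τ)=281469/94240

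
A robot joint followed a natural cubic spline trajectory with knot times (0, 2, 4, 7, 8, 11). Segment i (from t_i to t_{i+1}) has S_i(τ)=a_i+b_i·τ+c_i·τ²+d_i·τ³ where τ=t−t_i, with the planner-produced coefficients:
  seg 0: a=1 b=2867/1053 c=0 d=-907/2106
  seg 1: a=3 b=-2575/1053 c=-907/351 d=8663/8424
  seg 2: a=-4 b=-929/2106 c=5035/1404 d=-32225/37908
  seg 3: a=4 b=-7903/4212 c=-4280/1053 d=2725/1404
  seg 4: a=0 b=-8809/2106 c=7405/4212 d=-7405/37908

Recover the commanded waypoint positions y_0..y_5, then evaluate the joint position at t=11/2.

y_0=1 y_1=3 y_2=-4 y_3=4 y_4=0 y_5=-2
S(11/2) = 155/288

y_0 = S_0(0) = a_0 = 1
y_1 = S_1(0) = a_1 = 3
y_2 = S_2(0) = a_2 = -4
y_3 = S_3(0) = a_3 = 4
y_4 = S_4(0) = a_4 = 0
y_5 = S_4(3) = -2
t_q=11/2 is in segment 2 (τ=3/2); S_2(τ)=155/288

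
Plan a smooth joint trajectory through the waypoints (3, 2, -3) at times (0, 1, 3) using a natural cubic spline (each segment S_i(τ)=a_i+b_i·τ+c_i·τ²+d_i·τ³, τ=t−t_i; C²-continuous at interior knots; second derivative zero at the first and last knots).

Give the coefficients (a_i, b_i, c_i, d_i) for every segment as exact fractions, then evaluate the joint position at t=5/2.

  seg 0: a=3 b=-3/4 c=0 d=-1/4
  seg 1: a=2 b=-3/2 c=-3/4 d=1/8
S(5/2) = -97/64

Δ: Δ0=-1, Δ1=-5/2
row 1: diag=6, rhs=-9; c'=1/3, d'=-3/2
back: M1=-3/2
M: M0=0, M1=-3/2, M2=0
seg 0: a=3, c=M0/2=0, d=(M1−M0)/(6·1)=-1/4, b=Δ0−h0·(2M0+M1)/6=-3/4
seg 1: a=2, c=M1/2=-3/4, d=(M2−M1)/(6·2)=1/8, b=Δ1−h1·(2M1+M2)/6=-3/2
t_q=5/2 → seg 1, τ=3/2; S=2+-3/2·τ+-3/4·τ²+1/8·τ³=-97/64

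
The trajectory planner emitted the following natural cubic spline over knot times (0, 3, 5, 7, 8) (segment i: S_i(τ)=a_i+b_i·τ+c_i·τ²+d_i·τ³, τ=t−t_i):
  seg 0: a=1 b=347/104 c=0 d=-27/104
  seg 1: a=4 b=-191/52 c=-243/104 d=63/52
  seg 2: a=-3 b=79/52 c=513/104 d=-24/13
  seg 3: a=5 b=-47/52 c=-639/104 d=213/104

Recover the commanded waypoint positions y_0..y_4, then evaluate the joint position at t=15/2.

y_0=1 y_1=4 y_2=-3 y_3=5 y_4=0
S(15/2) = 2719/832

y_0 = S_0(0) = a_0 = 1
y_1 = S_1(0) = a_1 = 4
y_2 = S_2(0) = a_2 = -3
y_3 = S_3(0) = a_3 = 5
y_4 = S_3(1) = 0
t_q=15/2 is in segment 3 (τ=1/2); S_3(τ)=2719/832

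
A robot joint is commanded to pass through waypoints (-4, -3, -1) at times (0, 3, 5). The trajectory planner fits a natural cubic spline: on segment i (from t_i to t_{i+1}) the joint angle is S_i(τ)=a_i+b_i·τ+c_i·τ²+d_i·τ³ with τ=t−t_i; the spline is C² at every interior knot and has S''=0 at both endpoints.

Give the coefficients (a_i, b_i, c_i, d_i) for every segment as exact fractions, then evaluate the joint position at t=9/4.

Δ: Δ0=1/3, Δ1=1
row 1: diag=10, rhs=4; c'=1/5, d'=2/5
back: M1=2/5
M: M0=0, M1=2/5, M2=0
seg 0: a=-4, c=M0/2=0, d=(M1−M0)/(6·3)=1/45, b=Δ0−h0·(2M0+M1)/6=2/15
seg 1: a=-3, c=M1/2=1/5, d=(M2−M1)/(6·2)=-1/30, b=Δ1−h1·(2M1+M2)/6=11/15
t_q=9/4 → seg 0, τ=9/4; S=-4+2/15·τ+0·τ²+1/45·τ³=-1103/320

  seg 0: a=-4 b=2/15 c=0 d=1/45
  seg 1: a=-3 b=11/15 c=1/5 d=-1/30
S(9/4) = -1103/320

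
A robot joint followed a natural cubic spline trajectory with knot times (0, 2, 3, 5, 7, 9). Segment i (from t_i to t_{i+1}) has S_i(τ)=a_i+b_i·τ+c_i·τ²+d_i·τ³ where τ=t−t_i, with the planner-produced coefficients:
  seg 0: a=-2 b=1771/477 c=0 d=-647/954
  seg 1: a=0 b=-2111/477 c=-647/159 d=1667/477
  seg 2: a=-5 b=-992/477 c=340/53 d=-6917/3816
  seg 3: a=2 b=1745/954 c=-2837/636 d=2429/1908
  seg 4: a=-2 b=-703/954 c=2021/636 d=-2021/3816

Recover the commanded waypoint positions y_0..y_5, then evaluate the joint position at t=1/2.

y_0 = S_0(0) = a_0 = -2
y_1 = S_1(0) = a_1 = 0
y_2 = S_2(0) = a_2 = -5
y_3 = S_3(0) = a_3 = 2
y_4 = S_4(0) = a_4 = -2
y_5 = S_4(2) = 5
t_q=1/2 is in segment 0 (τ=1/2); S_0(τ)=-581/2544

y_0=-2 y_1=0 y_2=-5 y_3=2 y_4=-2 y_5=5
S(1/2) = -581/2544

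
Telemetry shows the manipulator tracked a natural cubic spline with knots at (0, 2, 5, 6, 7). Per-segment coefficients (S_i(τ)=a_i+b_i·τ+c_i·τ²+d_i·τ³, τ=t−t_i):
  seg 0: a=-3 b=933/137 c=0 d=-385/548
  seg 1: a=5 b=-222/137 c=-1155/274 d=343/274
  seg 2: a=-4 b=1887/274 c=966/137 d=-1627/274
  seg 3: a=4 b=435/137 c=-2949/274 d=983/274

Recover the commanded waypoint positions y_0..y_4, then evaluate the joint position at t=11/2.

y_0=-3 y_1=5 y_2=-4 y_3=4 y_4=0
S(11/2) = 1017/2192

y_0 = S_0(0) = a_0 = -3
y_1 = S_1(0) = a_1 = 5
y_2 = S_2(0) = a_2 = -4
y_3 = S_3(0) = a_3 = 4
y_4 = S_3(1) = 0
t_q=11/2 is in segment 2 (τ=1/2); S_2(τ)=1017/2192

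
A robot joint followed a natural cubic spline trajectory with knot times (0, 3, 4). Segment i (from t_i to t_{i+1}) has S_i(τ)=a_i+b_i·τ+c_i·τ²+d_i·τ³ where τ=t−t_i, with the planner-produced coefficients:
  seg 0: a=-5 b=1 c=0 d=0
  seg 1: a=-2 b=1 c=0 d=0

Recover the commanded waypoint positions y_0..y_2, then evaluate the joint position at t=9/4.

y_0=-5 y_1=-2 y_2=-1
S(9/4) = -11/4

y_0 = S_0(0) = a_0 = -5
y_1 = S_1(0) = a_1 = -2
y_2 = S_1(1) = -1
t_q=9/4 is in segment 0 (τ=9/4); S_0(τ)=-11/4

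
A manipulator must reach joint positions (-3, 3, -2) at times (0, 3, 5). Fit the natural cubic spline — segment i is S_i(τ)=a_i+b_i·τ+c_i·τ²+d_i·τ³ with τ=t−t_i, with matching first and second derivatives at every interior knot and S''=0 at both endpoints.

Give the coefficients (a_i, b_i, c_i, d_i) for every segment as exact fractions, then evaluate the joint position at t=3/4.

  seg 0: a=-3 b=67/20 c=0 d=-3/20
  seg 1: a=3 b=-7/10 c=-27/20 d=9/40
S(3/4) = -141/256

Δ: Δ0=2, Δ1=-5/2
row 1: diag=10, rhs=-27; c'=1/5, d'=-27/10
back: M1=-27/10
M: M0=0, M1=-27/10, M2=0
seg 0: a=-3, c=M0/2=0, d=(M1−M0)/(6·3)=-3/20, b=Δ0−h0·(2M0+M1)/6=67/20
seg 1: a=3, c=M1/2=-27/20, d=(M2−M1)/(6·2)=9/40, b=Δ1−h1·(2M1+M2)/6=-7/10
t_q=3/4 → seg 0, τ=3/4; S=-3+67/20·τ+0·τ²+-3/20·τ³=-141/256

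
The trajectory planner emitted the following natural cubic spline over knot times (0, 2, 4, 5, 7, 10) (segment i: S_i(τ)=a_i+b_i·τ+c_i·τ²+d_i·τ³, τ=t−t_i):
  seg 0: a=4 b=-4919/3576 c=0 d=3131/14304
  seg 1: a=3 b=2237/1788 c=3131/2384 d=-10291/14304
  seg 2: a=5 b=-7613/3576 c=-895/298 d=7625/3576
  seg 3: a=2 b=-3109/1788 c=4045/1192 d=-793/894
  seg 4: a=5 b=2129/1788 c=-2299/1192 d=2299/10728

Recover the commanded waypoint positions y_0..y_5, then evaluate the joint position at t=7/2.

y_0=4 y_1=3 y_2=5 y_3=2 y_4=5 y_5=-3
S(7/2) = 206113/38144

y_0 = S_0(0) = a_0 = 4
y_1 = S_1(0) = a_1 = 3
y_2 = S_2(0) = a_2 = 5
y_3 = S_3(0) = a_3 = 2
y_4 = S_4(0) = a_4 = 5
y_5 = S_4(3) = -3
t_q=7/2 is in segment 1 (τ=3/2); S_1(τ)=206113/38144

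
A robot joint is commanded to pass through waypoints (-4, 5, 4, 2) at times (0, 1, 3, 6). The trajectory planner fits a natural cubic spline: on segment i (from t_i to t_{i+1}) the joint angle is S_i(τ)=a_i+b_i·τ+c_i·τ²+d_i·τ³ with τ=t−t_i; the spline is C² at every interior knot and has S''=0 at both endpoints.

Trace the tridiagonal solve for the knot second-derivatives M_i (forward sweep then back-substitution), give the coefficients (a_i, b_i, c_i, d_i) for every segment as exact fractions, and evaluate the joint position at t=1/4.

  seg 0: a=-4 b=449/42 c=0 d=-71/42
  seg 1: a=5 b=118/21 c=-71/14 d=169/168
  seg 2: a=4 b=-109/42 c=27/28 d=-3/28
S(1/4) = -1213/896

Δ: Δ0=9, Δ1=-1/2, Δ2=-2/3
row 1: diag=6, rhs=-57; c'=1/3, d'=-19/2
row 2: denom=10−2·1/3=28/3; d'=(-1−2·-19/2)/(28/3)=27/14
back: M2=27/14
back: M1=-19/2−1/3·27/14=-71/7
M: M0=0, M1=-71/7, M2=27/14, M3=0
seg 0: a=-4, c=M0/2=0, d=(M1−M0)/(6·1)=-71/42, b=Δ0−h0·(2M0+M1)/6=449/42
seg 1: a=5, c=M1/2=-71/14, d=(M2−M1)/(6·2)=169/168, b=Δ1−h1·(2M1+M2)/6=118/21
seg 2: a=4, c=M2/2=27/28, d=(M3−M2)/(6·3)=-3/28, b=Δ2−h2·(2M2+M3)/6=-109/42
t_q=1/4 → seg 0, τ=1/4; S=-4+449/42·τ+0·τ²+-71/42·τ³=-1213/896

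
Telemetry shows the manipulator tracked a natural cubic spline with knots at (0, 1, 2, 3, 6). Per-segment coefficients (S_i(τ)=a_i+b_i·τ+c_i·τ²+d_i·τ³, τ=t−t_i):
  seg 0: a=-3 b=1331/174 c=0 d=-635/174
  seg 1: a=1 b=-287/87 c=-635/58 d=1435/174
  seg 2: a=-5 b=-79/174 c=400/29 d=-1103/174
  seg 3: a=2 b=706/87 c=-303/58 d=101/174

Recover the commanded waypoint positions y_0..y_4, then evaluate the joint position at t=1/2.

y_0=-3 y_1=1 y_2=-5 y_3=2 y_4=-5
S(1/2) = 171/464

y_0 = S_0(0) = a_0 = -3
y_1 = S_1(0) = a_1 = 1
y_2 = S_2(0) = a_2 = -5
y_3 = S_3(0) = a_3 = 2
y_4 = S_3(3) = -5
t_q=1/2 is in segment 0 (τ=1/2); S_0(τ)=171/464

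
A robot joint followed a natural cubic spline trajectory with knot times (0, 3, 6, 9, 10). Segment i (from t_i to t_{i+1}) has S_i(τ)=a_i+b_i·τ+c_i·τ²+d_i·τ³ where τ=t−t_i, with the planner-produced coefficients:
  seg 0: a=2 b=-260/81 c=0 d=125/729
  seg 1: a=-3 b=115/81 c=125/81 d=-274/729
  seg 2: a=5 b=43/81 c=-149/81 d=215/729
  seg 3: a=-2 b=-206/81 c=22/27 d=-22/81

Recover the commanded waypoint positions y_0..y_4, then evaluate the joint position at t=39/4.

y_0 = S_0(0) = a_0 = 2
y_1 = S_1(0) = a_1 = -3
y_2 = S_2(0) = a_2 = 5
y_3 = S_3(0) = a_3 = -2
y_4 = S_3(1) = -4
t_q=39/4 is in segment 3 (τ=3/4); S_3(τ)=-3079/864

y_0=2 y_1=-3 y_2=5 y_3=-2 y_4=-4
S(39/4) = -3079/864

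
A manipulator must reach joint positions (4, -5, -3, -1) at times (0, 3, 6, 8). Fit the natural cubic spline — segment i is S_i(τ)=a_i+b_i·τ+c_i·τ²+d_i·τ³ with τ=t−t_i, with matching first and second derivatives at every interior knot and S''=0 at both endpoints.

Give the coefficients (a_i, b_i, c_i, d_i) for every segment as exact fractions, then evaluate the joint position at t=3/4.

Δ: Δ0=-3, Δ1=2/3, Δ2=1
row 1: diag=12, rhs=22; c'=1/4, d'=11/6
row 2: denom=10−3·1/4=37/4; d'=(2−3·11/6)/(37/4)=-14/37
back: M2=-14/37
back: M1=11/6−1/4·-14/37=214/111
M: M0=0, M1=214/111, M2=-14/37, M3=0
seg 0: a=4, c=M0/2=0, d=(M1−M0)/(6·3)=107/999, b=Δ0−h0·(2M0+M1)/6=-440/111
seg 1: a=-5, c=M1/2=107/111, d=(M2−M1)/(6·3)=-128/999, b=Δ1−h1·(2M1+M2)/6=-119/111
seg 2: a=-3, c=M2/2=-7/37, d=(M3−M2)/(6·2)=7/222, b=Δ2−h2·(2M2+M3)/6=139/111
t_q=3/4 → seg 0, τ=3/4; S=4+-440/111·τ+0·τ²+107/999·τ³=2539/2368

  seg 0: a=4 b=-440/111 c=0 d=107/999
  seg 1: a=-5 b=-119/111 c=107/111 d=-128/999
  seg 2: a=-3 b=139/111 c=-7/37 d=7/222
S(3/4) = 2539/2368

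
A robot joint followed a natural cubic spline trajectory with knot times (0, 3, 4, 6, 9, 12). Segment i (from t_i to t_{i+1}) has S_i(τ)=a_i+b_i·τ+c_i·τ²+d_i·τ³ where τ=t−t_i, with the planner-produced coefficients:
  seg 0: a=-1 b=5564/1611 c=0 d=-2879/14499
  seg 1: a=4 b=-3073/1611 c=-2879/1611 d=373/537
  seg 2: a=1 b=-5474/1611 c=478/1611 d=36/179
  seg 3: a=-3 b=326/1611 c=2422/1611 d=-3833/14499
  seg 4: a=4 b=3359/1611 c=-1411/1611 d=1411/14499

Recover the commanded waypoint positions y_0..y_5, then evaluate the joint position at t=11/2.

y_0 = S_0(0) = a_0 = -1
y_1 = S_1(0) = a_1 = 4
y_2 = S_2(0) = a_2 = 1
y_3 = S_3(0) = a_3 = -3
y_4 = S_4(0) = a_4 = 4
y_5 = S_4(3) = 5
t_q=11/2 is in segment 2 (τ=3/2); S_2(τ)=-1477/537

y_0=-1 y_1=4 y_2=1 y_3=-3 y_4=4 y_5=5
S(11/2) = -1477/537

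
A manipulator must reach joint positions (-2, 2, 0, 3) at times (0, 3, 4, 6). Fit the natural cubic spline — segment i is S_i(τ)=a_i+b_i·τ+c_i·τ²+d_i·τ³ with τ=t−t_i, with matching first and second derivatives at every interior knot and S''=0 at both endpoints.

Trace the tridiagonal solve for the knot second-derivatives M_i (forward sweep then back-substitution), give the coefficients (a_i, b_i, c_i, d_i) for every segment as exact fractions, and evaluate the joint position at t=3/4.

Δ: Δ0=4/3, Δ1=-2, Δ2=3/2
row 1: diag=8, rhs=-20; c'=1/8, d'=-5/2
row 2: denom=6−1·1/8=47/8; d'=(21−1·-5/2)/(47/8)=4
back: M2=4
back: M1=-5/2−1/8·4=-3
M: M0=0, M1=-3, M2=4, M3=0
seg 0: a=-2, c=M0/2=0, d=(M1−M0)/(6·3)=-1/6, b=Δ0−h0·(2M0+M1)/6=17/6
seg 1: a=2, c=M1/2=-3/2, d=(M2−M1)/(6·1)=7/6, b=Δ1−h1·(2M1+M2)/6=-5/3
seg 2: a=0, c=M2/2=2, d=(M3−M2)/(6·2)=-1/3, b=Δ2−h2·(2M2+M3)/6=-7/6
t_q=3/4 → seg 0, τ=3/4; S=-2+17/6·τ+0·τ²+-1/6·τ³=7/128

  seg 0: a=-2 b=17/6 c=0 d=-1/6
  seg 1: a=2 b=-5/3 c=-3/2 d=7/6
  seg 2: a=0 b=-7/6 c=2 d=-1/3
S(3/4) = 7/128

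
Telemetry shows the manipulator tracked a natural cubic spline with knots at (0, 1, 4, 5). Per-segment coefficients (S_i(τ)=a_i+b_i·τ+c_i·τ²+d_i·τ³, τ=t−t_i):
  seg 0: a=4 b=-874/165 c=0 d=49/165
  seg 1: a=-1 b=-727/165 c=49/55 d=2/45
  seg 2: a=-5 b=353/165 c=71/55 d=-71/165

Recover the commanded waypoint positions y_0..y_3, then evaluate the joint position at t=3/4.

y_0=4 y_1=-1 y_2=-5 y_3=-2
S(3/4) = 537/3520

y_0 = S_0(0) = a_0 = 4
y_1 = S_1(0) = a_1 = -1
y_2 = S_2(0) = a_2 = -5
y_3 = S_2(1) = -2
t_q=3/4 is in segment 0 (τ=3/4); S_0(τ)=537/3520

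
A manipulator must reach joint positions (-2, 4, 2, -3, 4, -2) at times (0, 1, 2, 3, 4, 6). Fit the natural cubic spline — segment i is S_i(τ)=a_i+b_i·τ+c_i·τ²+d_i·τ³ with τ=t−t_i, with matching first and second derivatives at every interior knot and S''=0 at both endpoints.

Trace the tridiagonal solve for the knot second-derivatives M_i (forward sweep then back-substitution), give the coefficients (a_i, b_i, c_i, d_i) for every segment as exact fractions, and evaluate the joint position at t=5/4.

Δ: Δ0=6, Δ1=-2, Δ2=-5, Δ3=7, Δ4=-3
row 1: diag=4, rhs=-48; c'=1/4, d'=-12
row 2: denom=4−1·1/4=15/4; d'=(-18−1·-12)/(15/4)=-8/5
row 3: denom=4−1·4/15=56/15; d'=(72−1·-8/5)/(56/15)=138/7
row 4: denom=6−1·15/56=321/56; d'=(-60−1·138/7)/(321/56)=-1488/107
back: M4=-1488/107
back: M3=138/7−15/56·-1488/107=2508/107
back: M2=-8/5−4/15·2508/107=-840/107
back: M1=-12−1/4·-840/107=-1074/107
M: M0=0, M1=-1074/107, M2=-840/107, M3=2508/107, M4=-1488/107, M5=0
seg 0: a=-2, c=M0/2=0, d=(M1−M0)/(6·1)=-179/107, b=Δ0−h0·(2M0+M1)/6=821/107
seg 1: a=4, c=M1/2=-537/107, d=(M2−M1)/(6·1)=39/107, b=Δ1−h1·(2M1+M2)/6=284/107
seg 2: a=2, c=M2/2=-420/107, d=(M3−M2)/(6·1)=558/107, b=Δ2−h2·(2M2+M3)/6=-673/107
seg 3: a=-3, c=M3/2=1254/107, d=(M4−M3)/(6·1)=-666/107, b=Δ3−h3·(2M3+M4)/6=161/107
seg 4: a=4, c=M4/2=-744/107, d=(M5−M4)/(6·2)=124/107, b=Δ4−h4·(2M4+M5)/6=671/107
t_q=5/4 → seg 1, τ=1/4; S=4+284/107·τ+-537/107·τ²+39/107·τ³=29827/6848

  seg 0: a=-2 b=821/107 c=0 d=-179/107
  seg 1: a=4 b=284/107 c=-537/107 d=39/107
  seg 2: a=2 b=-673/107 c=-420/107 d=558/107
  seg 3: a=-3 b=161/107 c=1254/107 d=-666/107
  seg 4: a=4 b=671/107 c=-744/107 d=124/107
S(5/4) = 29827/6848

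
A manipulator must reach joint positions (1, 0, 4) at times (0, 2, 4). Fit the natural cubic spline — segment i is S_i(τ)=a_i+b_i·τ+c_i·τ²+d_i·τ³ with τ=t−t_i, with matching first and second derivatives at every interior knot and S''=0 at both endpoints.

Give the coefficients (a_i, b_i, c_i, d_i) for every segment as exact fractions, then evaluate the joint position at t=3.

Δ: Δ0=-1/2, Δ1=2
row 1: diag=8, rhs=15; c'=1/4, d'=15/8
back: M1=15/8
M: M0=0, M1=15/8, M2=0
seg 0: a=1, c=M0/2=0, d=(M1−M0)/(6·2)=5/32, b=Δ0−h0·(2M0+M1)/6=-9/8
seg 1: a=0, c=M1/2=15/16, d=(M2−M1)/(6·2)=-5/32, b=Δ1−h1·(2M1+M2)/6=3/4
t_q=3 → seg 1, τ=1; S=0+3/4·τ+15/16·τ²+-5/32·τ³=49/32

  seg 0: a=1 b=-9/8 c=0 d=5/32
  seg 1: a=0 b=3/4 c=15/16 d=-5/32
S(3) = 49/32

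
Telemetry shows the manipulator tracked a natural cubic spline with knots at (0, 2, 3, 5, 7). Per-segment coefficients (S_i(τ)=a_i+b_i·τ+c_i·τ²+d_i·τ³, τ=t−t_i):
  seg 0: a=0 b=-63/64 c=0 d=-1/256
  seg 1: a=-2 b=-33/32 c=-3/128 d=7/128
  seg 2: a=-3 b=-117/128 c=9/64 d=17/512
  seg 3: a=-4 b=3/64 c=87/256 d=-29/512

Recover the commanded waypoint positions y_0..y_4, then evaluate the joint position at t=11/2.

y_0 = S_0(0) = a_0 = 0
y_1 = S_1(0) = a_1 = -2
y_2 = S_2(0) = a_2 = -3
y_3 = S_3(0) = a_3 = -4
y_4 = S_3(2) = -3
t_q=11/2 is in segment 3 (τ=1/2); S_3(τ)=-15969/4096

y_0=0 y_1=-2 y_2=-3 y_3=-4 y_4=-3
S(11/2) = -15969/4096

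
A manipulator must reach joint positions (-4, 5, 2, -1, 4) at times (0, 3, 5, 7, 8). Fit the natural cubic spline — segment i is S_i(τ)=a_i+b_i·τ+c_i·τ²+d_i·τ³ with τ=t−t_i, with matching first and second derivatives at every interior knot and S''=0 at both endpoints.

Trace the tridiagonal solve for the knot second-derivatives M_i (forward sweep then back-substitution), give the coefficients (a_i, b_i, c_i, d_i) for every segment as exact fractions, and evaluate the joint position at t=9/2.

Δ: Δ0=3, Δ1=-3/2, Δ2=-3/2, Δ3=5
row 1: diag=10, rhs=-27; c'=1/5, d'=-27/10
row 2: denom=8−2·1/5=38/5; d'=(0−2·-27/10)/(38/5)=27/38
row 3: denom=6−2·5/19=104/19; d'=(39−2·27/38)/(104/19)=357/52
back: M3=357/52
back: M2=27/38−5/19·357/52=-57/52
back: M1=-27/10−1/5·-57/52=-129/52
M: M0=0, M1=-129/52, M2=-57/52, M3=357/52, M4=0
seg 0: a=-4, c=M0/2=0, d=(M1−M0)/(6·3)=-43/312, b=Δ0−h0·(2M0+M1)/6=441/104
seg 1: a=5, c=M1/2=-129/104, d=(M2−M1)/(6·2)=3/26, b=Δ1−h1·(2M1+M2)/6=27/52
seg 2: a=2, c=M2/2=-57/104, d=(M3−M2)/(6·2)=69/104, b=Δ2−h2·(2M2+M3)/6=-159/52
seg 3: a=-1, c=M3/2=357/104, d=(M4−M3)/(6·1)=-119/104, b=Δ3−h3·(2M3+M4)/6=141/52
t_q=9/2 → seg 1, τ=3/2; S=5+27/52·τ+-129/104·τ²+3/26·τ³=1405/416

  seg 0: a=-4 b=441/104 c=0 d=-43/312
  seg 1: a=5 b=27/52 c=-129/104 d=3/26
  seg 2: a=2 b=-159/52 c=-57/104 d=69/104
  seg 3: a=-1 b=141/52 c=357/104 d=-119/104
S(9/2) = 1405/416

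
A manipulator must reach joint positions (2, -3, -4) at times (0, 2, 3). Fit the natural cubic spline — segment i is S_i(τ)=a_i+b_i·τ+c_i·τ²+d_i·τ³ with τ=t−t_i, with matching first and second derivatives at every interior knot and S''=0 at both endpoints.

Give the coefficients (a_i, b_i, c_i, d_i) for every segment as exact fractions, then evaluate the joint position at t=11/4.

Δ: Δ0=-5/2, Δ1=-1
row 1: diag=6, rhs=9; c'=1/6, d'=3/2
back: M1=3/2
M: M0=0, M1=3/2, M2=0
seg 0: a=2, c=M0/2=0, d=(M1−M0)/(6·2)=1/8, b=Δ0−h0·(2M0+M1)/6=-3
seg 1: a=-3, c=M1/2=3/4, d=(M2−M1)/(6·1)=-1/4, b=Δ1−h1·(2M1+M2)/6=-3/2
t_q=11/4 → seg 1, τ=3/4; S=-3+-3/2·τ+3/4·τ²+-1/4·τ³=-975/256

  seg 0: a=2 b=-3 c=0 d=1/8
  seg 1: a=-3 b=-3/2 c=3/4 d=-1/4
S(11/4) = -975/256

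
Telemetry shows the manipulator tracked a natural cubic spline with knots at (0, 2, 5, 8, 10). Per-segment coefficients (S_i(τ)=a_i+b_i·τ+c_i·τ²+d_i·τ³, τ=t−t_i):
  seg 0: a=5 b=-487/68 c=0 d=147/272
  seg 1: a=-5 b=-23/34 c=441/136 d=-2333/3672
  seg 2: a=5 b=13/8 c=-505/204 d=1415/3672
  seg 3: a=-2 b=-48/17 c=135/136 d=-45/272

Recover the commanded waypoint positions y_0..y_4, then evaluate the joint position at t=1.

y_0 = S_0(0) = a_0 = 5
y_1 = S_1(0) = a_1 = -5
y_2 = S_2(0) = a_2 = 5
y_3 = S_3(0) = a_3 = -2
y_4 = S_3(2) = -5
t_q=1 is in segment 0 (τ=1); S_0(τ)=-441/272

y_0=5 y_1=-5 y_2=5 y_3=-2 y_4=-5
S(1) = -441/272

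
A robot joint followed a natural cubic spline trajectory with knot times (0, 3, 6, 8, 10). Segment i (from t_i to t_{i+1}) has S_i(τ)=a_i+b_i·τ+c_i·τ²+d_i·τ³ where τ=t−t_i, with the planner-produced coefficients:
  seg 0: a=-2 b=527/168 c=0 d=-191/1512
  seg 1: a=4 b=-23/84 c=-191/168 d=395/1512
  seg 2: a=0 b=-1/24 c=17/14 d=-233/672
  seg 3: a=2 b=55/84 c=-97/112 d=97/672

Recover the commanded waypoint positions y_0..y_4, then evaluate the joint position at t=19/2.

y_0 = S_0(0) = a_0 = -2
y_1 = S_1(0) = a_1 = 4
y_2 = S_2(0) = a_2 = 0
y_3 = S_3(0) = a_3 = 2
y_4 = S_3(2) = 1
t_q=19/2 is in segment 3 (τ=3/2); S_3(τ)=2725/1792

y_0=-2 y_1=4 y_2=0 y_3=2 y_4=1
S(19/2) = 2725/1792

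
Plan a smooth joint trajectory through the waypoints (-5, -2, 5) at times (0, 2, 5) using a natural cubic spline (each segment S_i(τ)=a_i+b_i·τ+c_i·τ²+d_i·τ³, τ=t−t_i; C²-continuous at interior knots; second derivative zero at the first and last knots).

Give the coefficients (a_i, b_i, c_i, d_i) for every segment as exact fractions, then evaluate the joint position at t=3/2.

  seg 0: a=-5 b=4/3 c=0 d=1/24
  seg 1: a=-2 b=11/6 c=1/4 d=-1/36
S(3/2) = -183/64

Δ: Δ0=3/2, Δ1=7/3
row 1: diag=10, rhs=5; c'=3/10, d'=1/2
back: M1=1/2
M: M0=0, M1=1/2, M2=0
seg 0: a=-5, c=M0/2=0, d=(M1−M0)/(6·2)=1/24, b=Δ0−h0·(2M0+M1)/6=4/3
seg 1: a=-2, c=M1/2=1/4, d=(M2−M1)/(6·3)=-1/36, b=Δ1−h1·(2M1+M2)/6=11/6
t_q=3/2 → seg 0, τ=3/2; S=-5+4/3·τ+0·τ²+1/24·τ³=-183/64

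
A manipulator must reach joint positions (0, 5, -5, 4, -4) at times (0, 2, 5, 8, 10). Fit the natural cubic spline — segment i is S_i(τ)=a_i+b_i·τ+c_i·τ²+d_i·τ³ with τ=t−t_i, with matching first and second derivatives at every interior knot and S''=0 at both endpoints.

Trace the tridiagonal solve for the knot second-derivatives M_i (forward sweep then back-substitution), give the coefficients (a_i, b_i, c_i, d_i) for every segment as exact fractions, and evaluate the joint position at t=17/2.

  seg 0: a=0 b=4351/1020 c=0 d=-1801/4080
  seg 1: a=5 b=-263/255 c=-1801/680 d=11513/18360
  seg 2: a=-5 b=1/120 c=611/204 d=-12227/18360
  seg 3: a=4 b=-1/510 c=-2039/680 d=2039/4080
S(17/2) = 36033/10880

Δ: Δ0=5/2, Δ1=-10/3, Δ2=3, Δ3=-4
row 1: diag=10, rhs=-35; c'=3/10, d'=-7/2
row 2: denom=12−3·3/10=111/10; d'=(38−3·-7/2)/(111/10)=485/111
row 3: denom=10−3·10/37=340/37; d'=(-42−3·485/111)/(340/37)=-2039/340
back: M3=-2039/340
back: M2=485/111−10/37·-2039/340=611/102
back: M1=-7/2−3/10·611/102=-1801/340
M: M0=0, M1=-1801/340, M2=611/102, M3=-2039/340, M4=0
seg 0: a=0, c=M0/2=0, d=(M1−M0)/(6·2)=-1801/4080, b=Δ0−h0·(2M0+M1)/6=4351/1020
seg 1: a=5, c=M1/2=-1801/680, d=(M2−M1)/(6·3)=11513/18360, b=Δ1−h1·(2M1+M2)/6=-263/255
seg 2: a=-5, c=M2/2=611/204, d=(M3−M2)/(6·3)=-12227/18360, b=Δ2−h2·(2M2+M3)/6=1/120
seg 3: a=4, c=M3/2=-2039/680, d=(M4−M3)/(6·2)=2039/4080, b=Δ3−h3·(2M3+M4)/6=-1/510
t_q=17/2 → seg 3, τ=1/2; S=4+-1/510·τ+-2039/680·τ²+2039/4080·τ³=36033/10880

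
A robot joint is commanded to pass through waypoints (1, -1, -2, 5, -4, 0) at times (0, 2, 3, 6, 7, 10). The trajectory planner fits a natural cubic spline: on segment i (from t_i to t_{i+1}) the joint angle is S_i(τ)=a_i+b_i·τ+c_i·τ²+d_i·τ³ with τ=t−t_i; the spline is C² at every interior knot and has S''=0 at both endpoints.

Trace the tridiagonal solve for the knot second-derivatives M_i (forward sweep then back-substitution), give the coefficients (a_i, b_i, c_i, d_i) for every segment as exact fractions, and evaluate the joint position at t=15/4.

  seg 0: a=1 b=-167/281 c=0 d=-57/562
  seg 1: a=-1 b=-509/281 c=-171/281 d=399/281
  seg 2: a=-2 b=346/281 c=1026/281 d=-8305/7587
  seg 3: a=5 b=-1803/281 c=-5227/843 d=3049/843
  seg 4: a=-4 b=-6716/843 c=3920/843 d=-3920/7587
S(15/4) = 9271/17984

Δ: Δ0=-1, Δ1=-1, Δ2=7/3, Δ3=-9, Δ4=4/3
row 1: diag=6, rhs=0; c'=1/6, d'=0
row 2: denom=8−1·1/6=47/6; d'=(20−1·0)/(47/6)=120/47
row 3: denom=8−3·18/47=322/47; d'=(-68−3·120/47)/(322/47)=-254/23
row 4: denom=8−1·47/322=2529/322; d'=(62−1·-254/23)/(2529/322)=7840/843
back: M4=7840/843
back: M3=-254/23−47/322·7840/843=-10454/843
back: M2=120/47−18/47·-10454/843=2052/281
back: M1=0−1/6·2052/281=-342/281
M: M0=0, M1=-342/281, M2=2052/281, M3=-10454/843, M4=7840/843, M5=0
seg 0: a=1, c=M0/2=0, d=(M1−M0)/(6·2)=-57/562, b=Δ0−h0·(2M0+M1)/6=-167/281
seg 1: a=-1, c=M1/2=-171/281, d=(M2−M1)/(6·1)=399/281, b=Δ1−h1·(2M1+M2)/6=-509/281
seg 2: a=-2, c=M2/2=1026/281, d=(M3−M2)/(6·3)=-8305/7587, b=Δ2−h2·(2M2+M3)/6=346/281
seg 3: a=5, c=M3/2=-5227/843, d=(M4−M3)/(6·1)=3049/843, b=Δ3−h3·(2M3+M4)/6=-1803/281
seg 4: a=-4, c=M4/2=3920/843, d=(M5−M4)/(6·3)=-3920/7587, b=Δ4−h4·(2M4+M5)/6=-6716/843
t_q=15/4 → seg 2, τ=3/4; S=-2+346/281·τ+1026/281·τ²+-8305/7587·τ³=9271/17984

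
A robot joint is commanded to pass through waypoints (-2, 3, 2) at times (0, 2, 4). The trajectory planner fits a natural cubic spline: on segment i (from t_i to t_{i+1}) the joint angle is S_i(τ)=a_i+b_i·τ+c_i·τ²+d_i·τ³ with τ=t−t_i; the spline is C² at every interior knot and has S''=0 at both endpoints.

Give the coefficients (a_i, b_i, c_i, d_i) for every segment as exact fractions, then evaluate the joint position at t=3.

  seg 0: a=-2 b=13/4 c=0 d=-3/16
  seg 1: a=3 b=1 c=-9/8 d=3/16
S(3) = 49/16

Δ: Δ0=5/2, Δ1=-1/2
row 1: diag=8, rhs=-18; c'=1/4, d'=-9/4
back: M1=-9/4
M: M0=0, M1=-9/4, M2=0
seg 0: a=-2, c=M0/2=0, d=(M1−M0)/(6·2)=-3/16, b=Δ0−h0·(2M0+M1)/6=13/4
seg 1: a=3, c=M1/2=-9/8, d=(M2−M1)/(6·2)=3/16, b=Δ1−h1·(2M1+M2)/6=1
t_q=3 → seg 1, τ=1; S=3+1·τ+-9/8·τ²+3/16·τ³=49/16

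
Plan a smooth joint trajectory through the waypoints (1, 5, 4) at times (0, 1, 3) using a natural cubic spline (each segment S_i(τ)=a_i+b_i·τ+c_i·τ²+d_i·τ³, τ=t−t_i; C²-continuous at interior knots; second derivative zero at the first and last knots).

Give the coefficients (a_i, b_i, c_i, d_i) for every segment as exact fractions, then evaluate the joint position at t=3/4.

  seg 0: a=1 b=19/4 c=0 d=-3/4
  seg 1: a=5 b=5/2 c=-9/4 d=3/8
S(3/4) = 1087/256

Δ: Δ0=4, Δ1=-1/2
row 1: diag=6, rhs=-27; c'=1/3, d'=-9/2
back: M1=-9/2
M: M0=0, M1=-9/2, M2=0
seg 0: a=1, c=M0/2=0, d=(M1−M0)/(6·1)=-3/4, b=Δ0−h0·(2M0+M1)/6=19/4
seg 1: a=5, c=M1/2=-9/4, d=(M2−M1)/(6·2)=3/8, b=Δ1−h1·(2M1+M2)/6=5/2
t_q=3/4 → seg 0, τ=3/4; S=1+19/4·τ+0·τ²+-3/4·τ³=1087/256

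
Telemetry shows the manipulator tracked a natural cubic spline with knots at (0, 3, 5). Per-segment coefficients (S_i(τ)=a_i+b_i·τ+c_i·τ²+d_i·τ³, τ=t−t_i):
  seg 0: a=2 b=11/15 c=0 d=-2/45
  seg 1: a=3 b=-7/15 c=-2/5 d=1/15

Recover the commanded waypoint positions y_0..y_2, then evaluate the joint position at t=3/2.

y_0=2 y_1=3 y_2=1
S(3/2) = 59/20

y_0 = S_0(0) = a_0 = 2
y_1 = S_1(0) = a_1 = 3
y_2 = S_1(2) = 1
t_q=3/2 is in segment 0 (τ=3/2); S_0(τ)=59/20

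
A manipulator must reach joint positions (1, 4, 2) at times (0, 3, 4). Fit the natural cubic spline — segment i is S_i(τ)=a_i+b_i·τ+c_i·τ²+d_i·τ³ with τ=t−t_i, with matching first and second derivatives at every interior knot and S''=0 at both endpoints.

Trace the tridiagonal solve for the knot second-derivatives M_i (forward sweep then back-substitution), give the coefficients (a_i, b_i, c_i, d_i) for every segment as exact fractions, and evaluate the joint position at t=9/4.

  seg 0: a=1 b=17/8 c=0 d=-1/8
  seg 1: a=4 b=-5/4 c=-9/8 d=3/8
S(9/4) = 2231/512

Δ: Δ0=1, Δ1=-2
row 1: diag=8, rhs=-18; c'=1/8, d'=-9/4
back: M1=-9/4
M: M0=0, M1=-9/4, M2=0
seg 0: a=1, c=M0/2=0, d=(M1−M0)/(6·3)=-1/8, b=Δ0−h0·(2M0+M1)/6=17/8
seg 1: a=4, c=M1/2=-9/8, d=(M2−M1)/(6·1)=3/8, b=Δ1−h1·(2M1+M2)/6=-5/4
t_q=9/4 → seg 0, τ=9/4; S=1+17/8·τ+0·τ²+-1/8·τ³=2231/512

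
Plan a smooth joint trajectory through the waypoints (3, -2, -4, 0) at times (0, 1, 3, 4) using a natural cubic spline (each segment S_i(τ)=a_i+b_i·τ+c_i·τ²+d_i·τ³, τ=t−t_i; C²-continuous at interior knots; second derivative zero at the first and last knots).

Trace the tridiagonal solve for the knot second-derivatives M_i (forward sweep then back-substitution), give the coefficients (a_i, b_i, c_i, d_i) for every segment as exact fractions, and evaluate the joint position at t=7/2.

Δ: Δ0=-5, Δ1=-1, Δ2=4
row 1: diag=6, rhs=24; c'=1/3, d'=4
row 2: denom=6−2·1/3=16/3; d'=(30−2·4)/(16/3)=33/8
back: M2=33/8
back: M1=4−1/3·33/8=21/8
M: M0=0, M1=21/8, M2=33/8, M3=0
seg 0: a=3, c=M0/2=0, d=(M1−M0)/(6·1)=7/16, b=Δ0−h0·(2M0+M1)/6=-87/16
seg 1: a=-2, c=M1/2=21/16, d=(M2−M1)/(6·2)=1/8, b=Δ1−h1·(2M1+M2)/6=-33/8
seg 2: a=-4, c=M2/2=33/16, d=(M3−M2)/(6·1)=-11/16, b=Δ2−h2·(2M2+M3)/6=21/8
t_q=7/2 → seg 2, τ=1/2; S=-4+21/8·τ+33/16·τ²+-11/16·τ³=-289/128

  seg 0: a=3 b=-87/16 c=0 d=7/16
  seg 1: a=-2 b=-33/8 c=21/16 d=1/8
  seg 2: a=-4 b=21/8 c=33/16 d=-11/16
S(7/2) = -289/128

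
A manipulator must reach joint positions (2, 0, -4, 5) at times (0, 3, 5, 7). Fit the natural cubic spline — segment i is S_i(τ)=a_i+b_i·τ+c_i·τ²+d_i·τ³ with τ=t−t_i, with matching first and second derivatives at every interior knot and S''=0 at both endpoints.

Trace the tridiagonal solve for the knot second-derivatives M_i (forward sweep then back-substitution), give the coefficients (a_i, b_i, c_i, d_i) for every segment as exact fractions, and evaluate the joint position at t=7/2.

Δ: Δ0=-2/3, Δ1=-2, Δ2=9/2
row 1: diag=10, rhs=-8; c'=1/5, d'=-4/5
row 2: denom=8−2·1/5=38/5; d'=(39−2·-4/5)/(38/5)=203/38
back: M2=203/38
back: M1=-4/5−1/5·203/38=-71/38
M: M0=0, M1=-71/38, M2=203/38, M3=0
seg 0: a=2, c=M0/2=0, d=(M1−M0)/(6·3)=-71/684, b=Δ0−h0·(2M0+M1)/6=61/228
seg 1: a=0, c=M1/2=-71/76, d=(M2−M1)/(6·2)=137/228, b=Δ1−h1·(2M1+M2)/6=-289/114
seg 2: a=-4, c=M2/2=203/76, d=(M3−M2)/(6·2)=-203/456, b=Δ2−h2·(2M2+M3)/6=107/114
t_q=7/2 → seg 1, τ=1/2; S=0+-289/114·τ+-71/76·τ²+137/228·τ³=-867/608

  seg 0: a=2 b=61/228 c=0 d=-71/684
  seg 1: a=0 b=-289/114 c=-71/76 d=137/228
  seg 2: a=-4 b=107/114 c=203/76 d=-203/456
S(7/2) = -867/608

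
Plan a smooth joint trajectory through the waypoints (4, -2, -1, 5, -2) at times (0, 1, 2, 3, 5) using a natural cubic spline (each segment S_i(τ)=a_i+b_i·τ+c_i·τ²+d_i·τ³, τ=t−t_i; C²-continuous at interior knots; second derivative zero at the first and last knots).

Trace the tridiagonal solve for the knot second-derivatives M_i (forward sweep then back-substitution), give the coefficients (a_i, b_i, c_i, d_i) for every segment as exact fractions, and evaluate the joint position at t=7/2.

  seg 0: a=4 b=-1275/172 c=0 d=243/172
  seg 1: a=-2 b=-273/86 c=729/172 d=-11/172
  seg 2: a=-1 b=879/172 c=174/43 d=-543/172
  seg 3: a=5 b=321/86 c=-933/172 d=311/344
S(7/2) = 15475/2752

Δ: Δ0=-6, Δ1=1, Δ2=6, Δ3=-7/2
row 1: diag=4, rhs=42; c'=1/4, d'=21/2
row 2: denom=4−1·1/4=15/4; d'=(30−1·21/2)/(15/4)=26/5
row 3: denom=6−1·4/15=86/15; d'=(-57−1·26/5)/(86/15)=-933/86
back: M3=-933/86
back: M2=26/5−4/15·-933/86=348/43
back: M1=21/2−1/4·348/43=729/86
M: M0=0, M1=729/86, M2=348/43, M3=-933/86, M4=0
seg 0: a=4, c=M0/2=0, d=(M1−M0)/(6·1)=243/172, b=Δ0−h0·(2M0+M1)/6=-1275/172
seg 1: a=-2, c=M1/2=729/172, d=(M2−M1)/(6·1)=-11/172, b=Δ1−h1·(2M1+M2)/6=-273/86
seg 2: a=-1, c=M2/2=174/43, d=(M3−M2)/(6·1)=-543/172, b=Δ2−h2·(2M2+M3)/6=879/172
seg 3: a=5, c=M3/2=-933/172, d=(M4−M3)/(6·2)=311/344, b=Δ3−h3·(2M3+M4)/6=321/86
t_q=7/2 → seg 3, τ=1/2; S=5+321/86·τ+-933/172·τ²+311/344·τ³=15475/2752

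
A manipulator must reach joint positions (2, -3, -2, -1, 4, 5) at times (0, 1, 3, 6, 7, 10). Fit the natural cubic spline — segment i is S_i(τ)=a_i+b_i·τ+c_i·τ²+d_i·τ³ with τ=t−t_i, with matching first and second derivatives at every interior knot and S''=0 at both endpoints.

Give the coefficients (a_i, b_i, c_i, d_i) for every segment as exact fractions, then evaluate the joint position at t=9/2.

  seg 0: a=2 b=-3137/516 c=0 d=557/516
  seg 1: a=-3 b=-733/258 c=557/172 d=-809/1032
  seg 2: a=-2 b=91/129 c=-63/43 d=173/387
  seg 3: a=-1 b=514/129 c=110/43 d=-199/129
  seg 4: a=4 b=577/129 c=-89/43 d=89/387
S(9/2) = -939/344

Δ: Δ0=-5, Δ1=1/2, Δ2=1/3, Δ3=5, Δ4=1/3
row 1: diag=6, rhs=33; c'=1/3, d'=11/2
row 2: denom=10−2·1/3=28/3; d'=(-1−2·11/2)/(28/3)=-9/7
row 3: denom=8−3·9/28=197/28; d'=(28−3·-9/7)/(197/28)=892/197
row 4: denom=8−1·28/197=1548/197; d'=(-28−1·892/197)/(1548/197)=-178/43
back: M4=-178/43
back: M3=892/197−28/197·-178/43=220/43
back: M2=-9/7−9/28·220/43=-126/43
back: M1=11/2−1/3·-126/43=557/86
M: M0=0, M1=557/86, M2=-126/43, M3=220/43, M4=-178/43, M5=0
seg 0: a=2, c=M0/2=0, d=(M1−M0)/(6·1)=557/516, b=Δ0−h0·(2M0+M1)/6=-3137/516
seg 1: a=-3, c=M1/2=557/172, d=(M2−M1)/(6·2)=-809/1032, b=Δ1−h1·(2M1+M2)/6=-733/258
seg 2: a=-2, c=M2/2=-63/43, d=(M3−M2)/(6·3)=173/387, b=Δ2−h2·(2M2+M3)/6=91/129
seg 3: a=-1, c=M3/2=110/43, d=(M4−M3)/(6·1)=-199/129, b=Δ3−h3·(2M3+M4)/6=514/129
seg 4: a=4, c=M4/2=-89/43, d=(M5−M4)/(6·3)=89/387, b=Δ4−h4·(2M4+M5)/6=577/129
t_q=9/2 → seg 2, τ=3/2; S=-2+91/129·τ+-63/43·τ²+173/387·τ³=-939/344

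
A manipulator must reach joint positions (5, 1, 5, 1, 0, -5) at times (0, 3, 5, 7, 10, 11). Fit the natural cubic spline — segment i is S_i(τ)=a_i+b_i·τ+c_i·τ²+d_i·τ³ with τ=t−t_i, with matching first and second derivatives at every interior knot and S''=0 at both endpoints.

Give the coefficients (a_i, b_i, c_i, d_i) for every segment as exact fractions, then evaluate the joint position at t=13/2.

Δ: Δ0=-4/3, Δ1=2, Δ2=-2, Δ3=-1/3, Δ4=-5
row 1: diag=10, rhs=20; c'=1/5, d'=2
row 2: denom=8−2·1/5=38/5; d'=(-24−2·2)/(38/5)=-70/19
row 3: denom=10−2·5/19=180/19; d'=(10−2·-70/19)/(180/19)=11/6
row 4: denom=8−3·19/60=141/20; d'=(-28−3·11/6)/(141/20)=-670/141
back: M4=-670/141
back: M3=11/6−19/60·-670/141=1412/423
back: M2=-70/19−5/19·1412/423=-1930/423
back: M1=2−1/5·-1930/423=1232/423
M: M0=0, M1=1232/423, M2=-1930/423, M3=1412/423, M4=-670/141, M5=0
seg 0: a=5, c=M0/2=0, d=(M1−M0)/(6·3)=616/3807, b=Δ0−h0·(2M0+M1)/6=-1180/423
seg 1: a=1, c=M1/2=616/423, d=(M2−M1)/(6·2)=-527/846, b=Δ1−h1·(2M1+M2)/6=668/423
seg 2: a=5, c=M2/2=-965/423, d=(M3−M2)/(6·2)=557/846, b=Δ2−h2·(2M2+M3)/6=-10/141
seg 3: a=1, c=M3/2=706/423, d=(M4−M3)/(6·3)=-1711/3807, b=Δ3−h3·(2M3+M4)/6=-548/423
seg 4: a=0, c=M4/2=-335/141, d=(M5−M4)/(6·1)=335/423, b=Δ4−h4·(2M4+M5)/6=-1445/423
t_q=13/2 → seg 2, τ=3/2; S=5+-10/141·τ+-965/423·τ²+557/846·τ³=1491/752

  seg 0: a=5 b=-1180/423 c=0 d=616/3807
  seg 1: a=1 b=668/423 c=616/423 d=-527/846
  seg 2: a=5 b=-10/141 c=-965/423 d=557/846
  seg 3: a=1 b=-548/423 c=706/423 d=-1711/3807
  seg 4: a=0 b=-1445/423 c=-335/141 d=335/423
S(13/2) = 1491/752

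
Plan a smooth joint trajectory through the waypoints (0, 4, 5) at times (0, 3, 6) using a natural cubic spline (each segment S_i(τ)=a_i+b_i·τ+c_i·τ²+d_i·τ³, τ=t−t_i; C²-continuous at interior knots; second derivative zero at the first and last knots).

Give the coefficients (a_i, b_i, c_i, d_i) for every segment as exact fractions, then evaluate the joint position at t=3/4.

Δ: Δ0=4/3, Δ1=1/3
row 1: diag=12, rhs=-6; c'=1/4, d'=-1/2
back: M1=-1/2
M: M0=0, M1=-1/2, M2=0
seg 0: a=0, c=M0/2=0, d=(M1−M0)/(6·3)=-1/36, b=Δ0−h0·(2M0+M1)/6=19/12
seg 1: a=4, c=M1/2=-1/4, d=(M2−M1)/(6·3)=1/36, b=Δ1−h1·(2M1+M2)/6=5/6
t_q=3/4 → seg 0, τ=3/4; S=0+19/12·τ+0·τ²+-1/36·τ³=301/256

  seg 0: a=0 b=19/12 c=0 d=-1/36
  seg 1: a=4 b=5/6 c=-1/4 d=1/36
S(3/4) = 301/256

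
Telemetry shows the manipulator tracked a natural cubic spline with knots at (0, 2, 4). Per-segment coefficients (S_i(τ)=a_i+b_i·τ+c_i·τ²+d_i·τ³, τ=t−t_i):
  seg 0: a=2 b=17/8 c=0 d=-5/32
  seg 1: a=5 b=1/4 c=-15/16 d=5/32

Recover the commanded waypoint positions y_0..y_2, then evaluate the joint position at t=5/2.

y_0 = S_0(0) = a_0 = 2
y_1 = S_1(0) = a_1 = 5
y_2 = S_1(2) = 3
t_q=5/2 is in segment 1 (τ=1/2); S_1(τ)=1257/256

y_0=2 y_1=5 y_2=3
S(5/2) = 1257/256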